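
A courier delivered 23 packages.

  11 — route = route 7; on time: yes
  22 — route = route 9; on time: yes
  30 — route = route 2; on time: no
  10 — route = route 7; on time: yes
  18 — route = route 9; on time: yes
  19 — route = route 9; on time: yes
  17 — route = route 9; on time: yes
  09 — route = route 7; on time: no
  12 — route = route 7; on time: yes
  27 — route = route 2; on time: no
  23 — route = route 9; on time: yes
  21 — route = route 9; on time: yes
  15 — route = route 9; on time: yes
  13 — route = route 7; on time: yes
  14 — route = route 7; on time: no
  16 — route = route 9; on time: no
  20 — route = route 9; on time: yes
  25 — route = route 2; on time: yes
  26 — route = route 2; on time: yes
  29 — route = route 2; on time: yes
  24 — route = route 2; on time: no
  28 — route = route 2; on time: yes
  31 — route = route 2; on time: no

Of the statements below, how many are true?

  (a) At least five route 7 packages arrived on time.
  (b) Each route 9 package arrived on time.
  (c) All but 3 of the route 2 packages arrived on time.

0

(a) route 7: |A| = 6, |A ∩ B| = 4; needs |A ∩ B| ≥ 5 — false.
(b) route 9: |A| = 9, |A ∩ B| = 8; needs A ⊆ B, i.e. every element of A is in B (|A ∖ B| = 0) — false.
(c) route 2: |A| = 8, |A ∩ B| = 4; needs |A ∖ B| = 3 — false.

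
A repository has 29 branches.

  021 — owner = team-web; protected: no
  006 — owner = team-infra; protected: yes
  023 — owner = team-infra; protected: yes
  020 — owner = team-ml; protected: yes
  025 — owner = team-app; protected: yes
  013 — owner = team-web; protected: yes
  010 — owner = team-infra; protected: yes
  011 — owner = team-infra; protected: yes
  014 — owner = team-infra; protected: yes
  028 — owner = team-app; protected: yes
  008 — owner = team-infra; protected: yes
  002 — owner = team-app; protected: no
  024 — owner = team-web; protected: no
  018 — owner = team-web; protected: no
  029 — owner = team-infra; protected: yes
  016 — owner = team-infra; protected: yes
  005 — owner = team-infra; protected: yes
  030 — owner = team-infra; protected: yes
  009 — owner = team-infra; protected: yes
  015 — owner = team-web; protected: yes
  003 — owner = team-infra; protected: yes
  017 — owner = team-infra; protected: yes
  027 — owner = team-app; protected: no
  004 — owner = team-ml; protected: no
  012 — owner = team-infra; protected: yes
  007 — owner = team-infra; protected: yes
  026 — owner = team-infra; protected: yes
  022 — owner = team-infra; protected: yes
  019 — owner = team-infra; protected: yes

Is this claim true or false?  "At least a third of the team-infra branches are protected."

True

'At least a third of the team-infra branches are protected' holds iff |A ∩ B| / |A| ≥ 1/3.
|A| = 18, |A ∩ B| = 18, |A ∖ B| = 0.
|A ∩ B|/|A| = 18/18, so the statement is true.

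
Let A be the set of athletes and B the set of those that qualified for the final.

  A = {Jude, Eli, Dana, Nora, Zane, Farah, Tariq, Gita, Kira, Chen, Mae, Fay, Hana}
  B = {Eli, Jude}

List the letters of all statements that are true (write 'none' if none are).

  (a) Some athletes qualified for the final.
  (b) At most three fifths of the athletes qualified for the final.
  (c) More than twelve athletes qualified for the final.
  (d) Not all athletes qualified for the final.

|A| = 13, |A ∩ B| = 2, |A ∖ B| = 11.
(a) A ∩ B ≠ ∅ (|A ∩ B| ≥ 1): holds.
(b) |A ∩ B| / |A| ≤ 3/5: holds.
(c) |A ∩ B| > 12: fails.
(d) A ⊄ B (|A ∖ B| ≥ 1): holds.

(a), (b), (d)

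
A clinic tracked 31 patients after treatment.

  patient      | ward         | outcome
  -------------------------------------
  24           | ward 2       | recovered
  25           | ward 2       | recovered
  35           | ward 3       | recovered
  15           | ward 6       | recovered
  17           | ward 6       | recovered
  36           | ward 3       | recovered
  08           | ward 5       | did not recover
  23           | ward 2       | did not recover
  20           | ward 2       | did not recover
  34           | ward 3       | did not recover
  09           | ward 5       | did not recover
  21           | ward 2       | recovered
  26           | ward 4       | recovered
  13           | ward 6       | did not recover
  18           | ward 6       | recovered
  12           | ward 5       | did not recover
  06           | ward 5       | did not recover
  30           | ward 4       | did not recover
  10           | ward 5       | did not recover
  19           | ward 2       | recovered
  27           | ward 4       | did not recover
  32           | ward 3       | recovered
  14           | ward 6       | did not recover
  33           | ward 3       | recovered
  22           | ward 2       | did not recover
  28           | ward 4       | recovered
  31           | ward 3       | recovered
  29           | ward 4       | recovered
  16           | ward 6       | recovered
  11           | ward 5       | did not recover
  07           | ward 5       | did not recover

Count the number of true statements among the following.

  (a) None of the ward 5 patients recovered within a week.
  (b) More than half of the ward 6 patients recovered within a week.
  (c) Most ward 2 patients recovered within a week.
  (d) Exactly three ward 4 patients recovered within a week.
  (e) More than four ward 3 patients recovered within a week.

(a) ward 5: |A| = 7, |A ∩ B| = 0; needs A ∩ B = ∅ (|A ∩ B| = 0) — true.
(b) ward 6: |A| = 6, |A ∩ B| = 4; needs |A ∩ B| > |A ∖ B| — true.
(c) ward 2: |A| = 7, |A ∩ B| = 4; needs |A ∩ B| > |A ∖ B| — true.
(d) ward 4: |A| = 5, |A ∩ B| = 3; needs |A ∩ B| = 3 — true.
(e) ward 3: |A| = 6, |A ∩ B| = 5; needs |A ∩ B| > 4 — true.

5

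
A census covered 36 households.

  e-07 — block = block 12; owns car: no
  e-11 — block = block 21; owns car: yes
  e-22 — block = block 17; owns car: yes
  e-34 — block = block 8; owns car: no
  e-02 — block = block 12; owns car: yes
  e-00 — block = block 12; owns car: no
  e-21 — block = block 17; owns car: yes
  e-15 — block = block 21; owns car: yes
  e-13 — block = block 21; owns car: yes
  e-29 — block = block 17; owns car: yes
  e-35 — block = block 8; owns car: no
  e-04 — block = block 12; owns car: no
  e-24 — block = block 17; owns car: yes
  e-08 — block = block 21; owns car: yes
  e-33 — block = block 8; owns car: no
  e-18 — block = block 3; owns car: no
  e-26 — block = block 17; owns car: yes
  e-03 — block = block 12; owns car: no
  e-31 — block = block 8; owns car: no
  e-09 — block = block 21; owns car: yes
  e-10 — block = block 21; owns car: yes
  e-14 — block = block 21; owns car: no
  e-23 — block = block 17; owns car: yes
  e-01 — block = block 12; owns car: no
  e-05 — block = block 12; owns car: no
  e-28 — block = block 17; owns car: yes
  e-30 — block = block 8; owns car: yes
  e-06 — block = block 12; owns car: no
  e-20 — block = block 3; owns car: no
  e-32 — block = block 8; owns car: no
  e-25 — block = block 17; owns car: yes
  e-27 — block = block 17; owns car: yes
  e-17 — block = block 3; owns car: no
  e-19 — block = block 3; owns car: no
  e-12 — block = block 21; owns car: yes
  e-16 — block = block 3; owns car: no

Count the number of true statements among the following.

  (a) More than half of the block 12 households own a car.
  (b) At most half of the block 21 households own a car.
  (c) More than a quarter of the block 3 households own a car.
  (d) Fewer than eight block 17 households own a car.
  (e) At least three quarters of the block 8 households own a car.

0

(a) block 12: |A| = 8, |A ∩ B| = 1; needs |A ∩ B| > |A ∖ B| — false.
(b) block 21: |A| = 8, |A ∩ B| = 7; needs |A ∩ B| ≤ |A ∖ B| — false.
(c) block 3: |A| = 5, |A ∩ B| = 0; needs |A ∩ B| / |A| > 1/4 — false.
(d) block 17: |A| = 9, |A ∩ B| = 9; needs |A ∩ B| < 8 — false.
(e) block 8: |A| = 6, |A ∩ B| = 1; needs |A ∩ B| / |A| ≥ 3/4 — false.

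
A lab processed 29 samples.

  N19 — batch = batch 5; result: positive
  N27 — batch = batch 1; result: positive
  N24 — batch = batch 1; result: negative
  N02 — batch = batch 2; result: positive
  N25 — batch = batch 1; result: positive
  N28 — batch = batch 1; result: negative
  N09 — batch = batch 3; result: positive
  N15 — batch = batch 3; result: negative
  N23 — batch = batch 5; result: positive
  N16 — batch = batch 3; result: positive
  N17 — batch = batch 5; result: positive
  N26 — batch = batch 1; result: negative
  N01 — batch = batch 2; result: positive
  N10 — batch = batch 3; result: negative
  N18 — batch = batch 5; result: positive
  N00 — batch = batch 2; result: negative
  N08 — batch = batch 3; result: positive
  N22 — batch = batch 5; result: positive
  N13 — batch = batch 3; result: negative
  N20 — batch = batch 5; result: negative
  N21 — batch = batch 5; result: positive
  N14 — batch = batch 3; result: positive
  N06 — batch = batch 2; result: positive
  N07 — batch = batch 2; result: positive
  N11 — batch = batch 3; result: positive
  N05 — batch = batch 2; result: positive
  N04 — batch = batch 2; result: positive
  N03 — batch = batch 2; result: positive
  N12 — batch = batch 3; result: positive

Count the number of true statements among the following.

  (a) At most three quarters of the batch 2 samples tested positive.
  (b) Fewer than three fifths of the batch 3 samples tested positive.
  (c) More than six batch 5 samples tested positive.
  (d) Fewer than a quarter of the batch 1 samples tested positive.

(a) batch 2: |A| = 8, |A ∩ B| = 7; needs |A ∩ B| / |A| ≤ 3/4 — false.
(b) batch 3: |A| = 9, |A ∩ B| = 6; needs |A ∩ B| / |A| < 3/5 — false.
(c) batch 5: |A| = 7, |A ∩ B| = 6; needs |A ∩ B| > 6 — false.
(d) batch 1: |A| = 5, |A ∩ B| = 2; needs |A ∩ B| / |A| < 1/4 — false.

0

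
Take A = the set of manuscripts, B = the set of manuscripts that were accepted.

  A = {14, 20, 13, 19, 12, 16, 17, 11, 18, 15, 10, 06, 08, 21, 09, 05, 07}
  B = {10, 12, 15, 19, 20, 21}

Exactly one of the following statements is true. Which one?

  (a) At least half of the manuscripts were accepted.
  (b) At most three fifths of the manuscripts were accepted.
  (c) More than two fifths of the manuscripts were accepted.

(b)

|A| = 17, |A ∩ B| = 6, |A ∖ B| = 11.
(a) requires |A ∩ B| ≥ |A ∖ B|: false.
(b) requires |A ∩ B| / |A| ≤ 3/5: true.
(c) requires |A ∩ B| / |A| > 2/5: false.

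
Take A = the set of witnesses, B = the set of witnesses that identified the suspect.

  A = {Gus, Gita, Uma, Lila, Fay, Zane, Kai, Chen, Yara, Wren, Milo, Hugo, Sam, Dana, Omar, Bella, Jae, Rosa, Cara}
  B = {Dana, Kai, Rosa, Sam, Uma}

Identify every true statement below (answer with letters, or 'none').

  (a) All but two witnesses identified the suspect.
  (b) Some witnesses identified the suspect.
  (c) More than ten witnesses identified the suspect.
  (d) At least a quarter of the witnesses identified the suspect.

|A| = 19, |A ∩ B| = 5, |A ∖ B| = 14.
(a) |A ∖ B| = 2: fails.
(b) A ∩ B ≠ ∅ (|A ∩ B| ≥ 1): holds.
(c) |A ∩ B| > 10: fails.
(d) |A ∩ B| / |A| ≥ 1/4: holds.

(b), (d)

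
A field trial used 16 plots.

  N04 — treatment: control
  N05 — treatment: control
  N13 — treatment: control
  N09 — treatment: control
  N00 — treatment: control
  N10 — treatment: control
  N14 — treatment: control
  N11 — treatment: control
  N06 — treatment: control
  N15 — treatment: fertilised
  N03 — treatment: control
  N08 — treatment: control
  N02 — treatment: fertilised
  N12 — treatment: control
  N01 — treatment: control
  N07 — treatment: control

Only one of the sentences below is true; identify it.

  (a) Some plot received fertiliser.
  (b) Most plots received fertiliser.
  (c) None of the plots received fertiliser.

|A| = 16, |A ∩ B| = 2, |A ∖ B| = 14.
(a) requires A ∩ B ≠ ∅ (|A ∩ B| ≥ 1): true.
(b) requires |A ∩ B| > |A ∖ B|: false.
(c) requires A ∩ B = ∅ (|A ∩ B| = 0): false.

(a)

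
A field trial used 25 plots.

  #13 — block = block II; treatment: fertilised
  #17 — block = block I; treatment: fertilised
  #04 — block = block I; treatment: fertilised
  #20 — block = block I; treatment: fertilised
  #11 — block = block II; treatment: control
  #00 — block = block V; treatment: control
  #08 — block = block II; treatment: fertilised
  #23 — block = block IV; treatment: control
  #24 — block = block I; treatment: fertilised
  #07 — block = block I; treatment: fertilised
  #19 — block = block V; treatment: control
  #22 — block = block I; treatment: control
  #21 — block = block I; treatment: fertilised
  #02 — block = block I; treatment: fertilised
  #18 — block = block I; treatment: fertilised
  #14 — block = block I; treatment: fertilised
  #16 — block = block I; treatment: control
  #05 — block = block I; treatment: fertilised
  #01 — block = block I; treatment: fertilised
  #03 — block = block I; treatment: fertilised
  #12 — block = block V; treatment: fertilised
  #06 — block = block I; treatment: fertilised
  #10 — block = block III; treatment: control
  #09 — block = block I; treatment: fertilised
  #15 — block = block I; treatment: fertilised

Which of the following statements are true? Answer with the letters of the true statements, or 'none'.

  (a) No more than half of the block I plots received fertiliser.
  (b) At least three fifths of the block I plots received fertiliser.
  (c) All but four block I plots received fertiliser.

(b)

|A| = 17, |A ∩ B| = 15, |A ∖ B| = 2.
(a) |A ∩ B| ≤ |A ∖ B|: fails.
(b) |A ∩ B| / |A| ≥ 3/5: holds.
(c) |A ∖ B| = 4: fails.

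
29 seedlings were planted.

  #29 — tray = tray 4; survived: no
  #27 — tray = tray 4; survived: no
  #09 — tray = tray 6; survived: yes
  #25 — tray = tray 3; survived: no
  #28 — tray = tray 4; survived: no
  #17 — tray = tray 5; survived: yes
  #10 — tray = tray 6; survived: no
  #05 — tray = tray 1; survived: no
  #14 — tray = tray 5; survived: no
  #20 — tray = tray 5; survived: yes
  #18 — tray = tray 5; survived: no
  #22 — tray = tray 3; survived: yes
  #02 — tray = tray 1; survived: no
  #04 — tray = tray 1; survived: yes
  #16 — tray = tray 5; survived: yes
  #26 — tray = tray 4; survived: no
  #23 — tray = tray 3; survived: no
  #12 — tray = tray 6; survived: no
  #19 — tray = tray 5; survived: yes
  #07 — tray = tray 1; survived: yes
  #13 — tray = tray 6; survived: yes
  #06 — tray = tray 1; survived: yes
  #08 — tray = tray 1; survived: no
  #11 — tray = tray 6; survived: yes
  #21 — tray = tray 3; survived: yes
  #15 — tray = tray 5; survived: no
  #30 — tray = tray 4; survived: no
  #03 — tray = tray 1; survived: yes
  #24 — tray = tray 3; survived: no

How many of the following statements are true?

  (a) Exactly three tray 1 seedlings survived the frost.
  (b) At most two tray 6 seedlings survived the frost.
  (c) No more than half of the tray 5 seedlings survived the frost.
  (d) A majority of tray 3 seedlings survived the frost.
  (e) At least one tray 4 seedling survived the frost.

0

(a) tray 1: |A| = 7, |A ∩ B| = 4; needs |A ∩ B| = 3 — false.
(b) tray 6: |A| = 5, |A ∩ B| = 3; needs |A ∩ B| ≤ 2 — false.
(c) tray 5: |A| = 7, |A ∩ B| = 4; needs |A ∩ B| ≤ |A ∖ B| — false.
(d) tray 3: |A| = 5, |A ∩ B| = 2; needs |A ∩ B| > |A ∖ B| — false.
(e) tray 4: |A| = 5, |A ∩ B| = 0; needs A ∩ B ≠ ∅ (|A ∩ B| ≥ 1) — false.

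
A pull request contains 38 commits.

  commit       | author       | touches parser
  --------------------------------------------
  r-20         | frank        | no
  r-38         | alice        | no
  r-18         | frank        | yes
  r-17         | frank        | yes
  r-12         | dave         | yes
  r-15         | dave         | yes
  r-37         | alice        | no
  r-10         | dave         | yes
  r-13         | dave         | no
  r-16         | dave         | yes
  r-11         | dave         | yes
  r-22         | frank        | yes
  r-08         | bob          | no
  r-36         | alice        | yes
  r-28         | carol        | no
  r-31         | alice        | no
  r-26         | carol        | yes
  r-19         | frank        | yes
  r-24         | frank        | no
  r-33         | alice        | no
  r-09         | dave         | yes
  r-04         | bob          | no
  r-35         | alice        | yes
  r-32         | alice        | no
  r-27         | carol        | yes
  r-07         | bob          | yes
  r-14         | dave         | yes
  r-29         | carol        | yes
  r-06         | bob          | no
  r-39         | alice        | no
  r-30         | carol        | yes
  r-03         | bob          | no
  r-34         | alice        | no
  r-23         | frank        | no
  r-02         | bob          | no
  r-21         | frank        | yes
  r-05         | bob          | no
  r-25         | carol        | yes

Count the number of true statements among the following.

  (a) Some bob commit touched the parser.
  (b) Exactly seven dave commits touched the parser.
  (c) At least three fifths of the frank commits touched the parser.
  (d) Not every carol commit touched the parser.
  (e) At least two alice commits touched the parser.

5

(a) bob: |A| = 7, |A ∩ B| = 1; needs A ∩ B ≠ ∅ (|A ∩ B| ≥ 1) — true.
(b) dave: |A| = 8, |A ∩ B| = 7; needs |A ∩ B| = 7 — true.
(c) frank: |A| = 8, |A ∩ B| = 5; needs |A ∩ B| / |A| ≥ 3/5 — true.
(d) carol: |A| = 6, |A ∩ B| = 5; needs A ⊄ B (|A ∖ B| ≥ 1) — true.
(e) alice: |A| = 9, |A ∩ B| = 2; needs |A ∩ B| ≥ 2 — true.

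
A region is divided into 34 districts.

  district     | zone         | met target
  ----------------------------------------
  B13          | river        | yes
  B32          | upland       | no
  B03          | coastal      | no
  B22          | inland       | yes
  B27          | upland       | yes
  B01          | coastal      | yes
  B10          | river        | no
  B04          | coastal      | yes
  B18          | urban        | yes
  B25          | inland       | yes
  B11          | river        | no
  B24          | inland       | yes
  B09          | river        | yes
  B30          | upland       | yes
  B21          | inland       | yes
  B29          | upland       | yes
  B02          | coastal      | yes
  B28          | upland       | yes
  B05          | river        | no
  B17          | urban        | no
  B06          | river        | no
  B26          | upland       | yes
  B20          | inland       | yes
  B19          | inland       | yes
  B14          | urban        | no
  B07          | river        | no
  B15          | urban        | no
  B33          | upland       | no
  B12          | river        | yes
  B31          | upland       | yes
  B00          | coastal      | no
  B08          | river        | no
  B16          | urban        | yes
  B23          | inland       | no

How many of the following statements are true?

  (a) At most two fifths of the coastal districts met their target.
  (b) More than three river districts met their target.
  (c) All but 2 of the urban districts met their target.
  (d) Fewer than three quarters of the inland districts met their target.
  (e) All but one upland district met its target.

0

(a) coastal: |A| = 5, |A ∩ B| = 3; needs |A ∩ B| / |A| ≤ 2/5 — false.
(b) river: |A| = 9, |A ∩ B| = 3; needs |A ∩ B| > 3 — false.
(c) urban: |A| = 5, |A ∩ B| = 2; needs |A ∖ B| = 2 — false.
(d) inland: |A| = 7, |A ∩ B| = 6; needs |A ∩ B| / |A| < 3/4 — false.
(e) upland: |A| = 8, |A ∩ B| = 6; needs |A ∖ B| = 1 — false.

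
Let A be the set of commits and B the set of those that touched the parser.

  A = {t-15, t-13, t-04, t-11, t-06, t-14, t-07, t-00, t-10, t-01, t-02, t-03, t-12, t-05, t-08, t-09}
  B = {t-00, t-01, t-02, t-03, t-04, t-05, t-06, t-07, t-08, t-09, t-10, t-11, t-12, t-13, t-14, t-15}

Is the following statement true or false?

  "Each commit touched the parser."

'Each commit touched the parser' holds iff A ⊆ B, i.e. every element of A is in B (|A ∖ B| = 0).
|A| = 16, |A ∩ B| = 16, |A ∖ B| = 0.
So the statement is true.

True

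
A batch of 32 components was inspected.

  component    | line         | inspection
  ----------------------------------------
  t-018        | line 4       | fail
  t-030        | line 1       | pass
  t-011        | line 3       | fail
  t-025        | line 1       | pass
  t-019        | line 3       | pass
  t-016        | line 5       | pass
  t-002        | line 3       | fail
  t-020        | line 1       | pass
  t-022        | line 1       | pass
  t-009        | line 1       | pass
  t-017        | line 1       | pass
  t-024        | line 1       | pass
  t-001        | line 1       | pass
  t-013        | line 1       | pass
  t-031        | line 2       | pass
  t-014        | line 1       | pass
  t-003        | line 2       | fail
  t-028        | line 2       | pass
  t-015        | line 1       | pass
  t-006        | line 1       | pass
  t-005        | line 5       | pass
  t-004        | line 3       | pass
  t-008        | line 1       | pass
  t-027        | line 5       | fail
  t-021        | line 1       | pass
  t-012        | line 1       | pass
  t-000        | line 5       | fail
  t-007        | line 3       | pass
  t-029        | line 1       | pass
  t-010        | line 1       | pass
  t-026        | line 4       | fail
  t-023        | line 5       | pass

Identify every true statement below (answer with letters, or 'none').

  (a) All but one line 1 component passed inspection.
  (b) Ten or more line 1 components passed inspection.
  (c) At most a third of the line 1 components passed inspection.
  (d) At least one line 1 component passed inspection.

(b), (d)

|A| = 17, |A ∩ B| = 17, |A ∖ B| = 0.
(a) |A ∖ B| = 1: fails.
(b) |A ∩ B| ≥ 10: holds.
(c) |A ∩ B| / |A| ≤ 1/3: fails.
(d) A ∩ B ≠ ∅ (|A ∩ B| ≥ 1): holds.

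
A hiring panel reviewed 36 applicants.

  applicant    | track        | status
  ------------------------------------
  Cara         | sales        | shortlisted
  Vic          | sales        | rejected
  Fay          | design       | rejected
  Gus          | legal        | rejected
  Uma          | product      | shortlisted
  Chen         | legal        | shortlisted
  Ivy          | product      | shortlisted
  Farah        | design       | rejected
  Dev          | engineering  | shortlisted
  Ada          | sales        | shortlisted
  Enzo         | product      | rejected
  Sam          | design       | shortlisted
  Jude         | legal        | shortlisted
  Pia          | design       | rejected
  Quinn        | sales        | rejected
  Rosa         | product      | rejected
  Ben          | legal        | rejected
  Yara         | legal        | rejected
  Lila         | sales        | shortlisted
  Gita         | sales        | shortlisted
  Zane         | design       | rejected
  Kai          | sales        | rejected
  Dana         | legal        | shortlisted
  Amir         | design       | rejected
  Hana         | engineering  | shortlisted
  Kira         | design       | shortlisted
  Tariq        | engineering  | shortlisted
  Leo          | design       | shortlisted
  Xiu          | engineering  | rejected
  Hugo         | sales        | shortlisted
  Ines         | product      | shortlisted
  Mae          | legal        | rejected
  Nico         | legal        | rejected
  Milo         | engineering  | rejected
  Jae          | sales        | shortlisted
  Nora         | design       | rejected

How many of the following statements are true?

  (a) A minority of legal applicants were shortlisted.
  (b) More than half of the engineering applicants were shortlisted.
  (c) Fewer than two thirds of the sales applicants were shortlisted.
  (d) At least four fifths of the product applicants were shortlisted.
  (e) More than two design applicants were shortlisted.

(a) legal: |A| = 8, |A ∩ B| = 3; needs |A ∩ B| < |A ∖ B| — true.
(b) engineering: |A| = 5, |A ∩ B| = 3; needs |A ∩ B| > |A ∖ B| — true.
(c) sales: |A| = 9, |A ∩ B| = 6; needs |A ∩ B| / |A| < 2/3 — false.
(d) product: |A| = 5, |A ∩ B| = 3; needs |A ∩ B| / |A| ≥ 4/5 — false.
(e) design: |A| = 9, |A ∩ B| = 3; needs |A ∩ B| > 2 — true.

3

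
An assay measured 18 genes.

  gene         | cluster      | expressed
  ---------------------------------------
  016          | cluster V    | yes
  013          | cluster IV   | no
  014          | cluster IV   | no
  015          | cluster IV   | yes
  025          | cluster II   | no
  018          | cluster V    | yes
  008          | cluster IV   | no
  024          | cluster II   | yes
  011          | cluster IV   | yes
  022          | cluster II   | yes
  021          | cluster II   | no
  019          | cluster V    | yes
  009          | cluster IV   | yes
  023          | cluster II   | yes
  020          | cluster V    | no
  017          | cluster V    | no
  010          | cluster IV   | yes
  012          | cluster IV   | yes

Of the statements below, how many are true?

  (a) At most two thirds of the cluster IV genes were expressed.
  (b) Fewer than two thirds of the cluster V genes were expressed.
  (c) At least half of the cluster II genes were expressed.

3

(a) cluster IV: |A| = 8, |A ∩ B| = 5; needs |A ∩ B| / |A| ≤ 2/3 — true.
(b) cluster V: |A| = 5, |A ∩ B| = 3; needs |A ∩ B| / |A| < 2/3 — true.
(c) cluster II: |A| = 5, |A ∩ B| = 3; needs |A ∩ B| ≥ |A ∖ B| — true.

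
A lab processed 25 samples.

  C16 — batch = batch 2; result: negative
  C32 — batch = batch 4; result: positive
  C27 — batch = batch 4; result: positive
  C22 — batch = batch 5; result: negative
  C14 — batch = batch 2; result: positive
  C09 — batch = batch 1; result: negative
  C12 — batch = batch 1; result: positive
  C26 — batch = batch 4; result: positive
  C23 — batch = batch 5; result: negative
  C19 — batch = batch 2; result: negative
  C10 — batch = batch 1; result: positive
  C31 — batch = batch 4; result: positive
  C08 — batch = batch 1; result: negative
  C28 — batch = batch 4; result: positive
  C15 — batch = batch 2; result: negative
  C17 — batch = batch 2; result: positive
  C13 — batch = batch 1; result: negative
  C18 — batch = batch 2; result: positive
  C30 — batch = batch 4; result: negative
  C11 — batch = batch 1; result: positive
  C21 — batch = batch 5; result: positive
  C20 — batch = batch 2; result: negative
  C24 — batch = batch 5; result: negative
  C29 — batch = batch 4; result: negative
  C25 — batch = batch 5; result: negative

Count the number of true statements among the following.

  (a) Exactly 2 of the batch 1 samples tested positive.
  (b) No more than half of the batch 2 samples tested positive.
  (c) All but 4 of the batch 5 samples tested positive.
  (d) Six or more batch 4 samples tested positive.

(a) batch 1: |A| = 6, |A ∩ B| = 3; needs |A ∩ B| = 2 — false.
(b) batch 2: |A| = 7, |A ∩ B| = 3; needs |A ∩ B| ≤ |A ∖ B| — true.
(c) batch 5: |A| = 5, |A ∩ B| = 1; needs |A ∖ B| = 4 — true.
(d) batch 4: |A| = 7, |A ∩ B| = 5; needs |A ∩ B| ≥ 6 — false.

2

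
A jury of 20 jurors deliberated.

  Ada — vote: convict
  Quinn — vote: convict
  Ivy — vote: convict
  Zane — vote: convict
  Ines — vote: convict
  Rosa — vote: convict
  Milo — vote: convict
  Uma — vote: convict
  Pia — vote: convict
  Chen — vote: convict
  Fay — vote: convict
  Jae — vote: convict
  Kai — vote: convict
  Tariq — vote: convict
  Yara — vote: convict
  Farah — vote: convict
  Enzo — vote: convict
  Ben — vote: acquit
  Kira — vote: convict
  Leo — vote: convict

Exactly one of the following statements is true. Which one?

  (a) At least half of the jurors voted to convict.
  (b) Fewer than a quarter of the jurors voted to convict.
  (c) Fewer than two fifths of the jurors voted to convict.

(a)

|A| = 20, |A ∩ B| = 19, |A ∖ B| = 1.
(a) requires |A ∩ B| ≥ |A ∖ B|: true.
(b) requires |A ∩ B| / |A| < 1/4: false.
(c) requires |A ∩ B| / |A| < 2/5: false.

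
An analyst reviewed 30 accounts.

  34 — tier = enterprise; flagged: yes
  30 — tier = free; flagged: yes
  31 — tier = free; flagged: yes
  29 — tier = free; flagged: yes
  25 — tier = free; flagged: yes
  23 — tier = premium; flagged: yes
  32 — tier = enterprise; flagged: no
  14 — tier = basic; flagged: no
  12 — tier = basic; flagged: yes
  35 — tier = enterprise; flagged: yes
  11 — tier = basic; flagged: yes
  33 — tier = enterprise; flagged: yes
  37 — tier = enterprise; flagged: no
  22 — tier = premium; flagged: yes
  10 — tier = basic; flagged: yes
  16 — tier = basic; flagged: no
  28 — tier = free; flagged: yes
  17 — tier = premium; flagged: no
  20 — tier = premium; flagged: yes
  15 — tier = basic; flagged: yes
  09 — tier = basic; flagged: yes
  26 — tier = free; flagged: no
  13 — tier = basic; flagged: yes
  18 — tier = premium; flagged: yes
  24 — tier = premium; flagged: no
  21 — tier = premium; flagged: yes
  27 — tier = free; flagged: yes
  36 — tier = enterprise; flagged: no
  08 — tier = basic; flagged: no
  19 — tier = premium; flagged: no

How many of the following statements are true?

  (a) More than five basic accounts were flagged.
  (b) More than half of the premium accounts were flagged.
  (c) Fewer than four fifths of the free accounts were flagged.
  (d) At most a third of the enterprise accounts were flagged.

(a) basic: |A| = 9, |A ∩ B| = 6; needs |A ∩ B| > 5 — true.
(b) premium: |A| = 8, |A ∩ B| = 5; needs |A ∩ B| > |A ∖ B| — true.
(c) free: |A| = 7, |A ∩ B| = 6; needs |A ∩ B| / |A| < 4/5 — false.
(d) enterprise: |A| = 6, |A ∩ B| = 3; needs |A ∩ B| / |A| ≤ 1/3 — false.

2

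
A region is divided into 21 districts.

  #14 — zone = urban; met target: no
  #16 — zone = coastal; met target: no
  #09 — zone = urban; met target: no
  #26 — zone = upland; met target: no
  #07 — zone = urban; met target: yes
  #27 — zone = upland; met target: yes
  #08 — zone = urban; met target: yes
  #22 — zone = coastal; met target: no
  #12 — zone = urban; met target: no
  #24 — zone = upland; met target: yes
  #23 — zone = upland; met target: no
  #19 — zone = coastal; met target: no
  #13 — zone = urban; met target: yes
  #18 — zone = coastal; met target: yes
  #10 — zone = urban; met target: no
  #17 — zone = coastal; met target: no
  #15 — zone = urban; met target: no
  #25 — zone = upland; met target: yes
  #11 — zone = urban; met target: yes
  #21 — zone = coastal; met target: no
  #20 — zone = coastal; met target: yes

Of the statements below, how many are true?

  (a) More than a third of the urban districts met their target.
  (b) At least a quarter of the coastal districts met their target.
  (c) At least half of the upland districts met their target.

(a) urban: |A| = 9, |A ∩ B| = 4; needs |A ∩ B| / |A| > 1/3 — true.
(b) coastal: |A| = 7, |A ∩ B| = 2; needs |A ∩ B| / |A| ≥ 1/4 — true.
(c) upland: |A| = 5, |A ∩ B| = 3; needs |A ∩ B| ≥ |A ∖ B| — true.

3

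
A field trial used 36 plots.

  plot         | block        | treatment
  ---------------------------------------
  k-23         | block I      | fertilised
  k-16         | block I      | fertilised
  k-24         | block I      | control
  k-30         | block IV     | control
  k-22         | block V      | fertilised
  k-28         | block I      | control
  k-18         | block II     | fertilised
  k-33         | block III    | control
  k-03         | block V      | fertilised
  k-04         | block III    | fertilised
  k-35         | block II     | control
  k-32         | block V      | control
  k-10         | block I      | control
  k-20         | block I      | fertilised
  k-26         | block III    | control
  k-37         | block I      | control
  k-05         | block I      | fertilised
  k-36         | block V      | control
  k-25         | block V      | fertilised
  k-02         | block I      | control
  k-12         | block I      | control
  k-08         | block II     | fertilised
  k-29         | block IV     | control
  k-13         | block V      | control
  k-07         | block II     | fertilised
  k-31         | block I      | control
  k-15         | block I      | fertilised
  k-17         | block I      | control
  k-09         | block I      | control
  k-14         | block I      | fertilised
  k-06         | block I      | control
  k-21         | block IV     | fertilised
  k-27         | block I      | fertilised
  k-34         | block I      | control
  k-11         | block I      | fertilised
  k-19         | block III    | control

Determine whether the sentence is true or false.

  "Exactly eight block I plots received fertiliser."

True

'Exactly eight block I plots received fertiliser' holds iff |A ∩ B| = 8.
|A| = 19, |A ∩ B| = 8, |A ∖ B| = 11.
|A ∩ B| = 8, so the statement is true.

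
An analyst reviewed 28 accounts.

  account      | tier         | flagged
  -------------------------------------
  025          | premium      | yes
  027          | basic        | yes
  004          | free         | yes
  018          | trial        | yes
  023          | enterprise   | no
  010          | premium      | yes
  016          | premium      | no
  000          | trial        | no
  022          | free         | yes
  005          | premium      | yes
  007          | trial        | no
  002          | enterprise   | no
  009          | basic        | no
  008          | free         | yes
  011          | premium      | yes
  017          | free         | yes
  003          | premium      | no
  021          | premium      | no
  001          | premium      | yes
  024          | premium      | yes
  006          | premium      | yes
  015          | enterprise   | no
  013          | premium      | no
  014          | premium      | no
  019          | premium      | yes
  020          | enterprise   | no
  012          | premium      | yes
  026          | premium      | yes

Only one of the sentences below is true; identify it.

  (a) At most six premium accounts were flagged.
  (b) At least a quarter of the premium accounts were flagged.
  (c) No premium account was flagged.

(b)

|A| = 15, |A ∩ B| = 10, |A ∖ B| = 5.
(a) requires |A ∩ B| ≤ 6: false.
(b) requires |A ∩ B| / |A| ≥ 1/4: true.
(c) requires A ∩ B = ∅ (|A ∩ B| = 0): false.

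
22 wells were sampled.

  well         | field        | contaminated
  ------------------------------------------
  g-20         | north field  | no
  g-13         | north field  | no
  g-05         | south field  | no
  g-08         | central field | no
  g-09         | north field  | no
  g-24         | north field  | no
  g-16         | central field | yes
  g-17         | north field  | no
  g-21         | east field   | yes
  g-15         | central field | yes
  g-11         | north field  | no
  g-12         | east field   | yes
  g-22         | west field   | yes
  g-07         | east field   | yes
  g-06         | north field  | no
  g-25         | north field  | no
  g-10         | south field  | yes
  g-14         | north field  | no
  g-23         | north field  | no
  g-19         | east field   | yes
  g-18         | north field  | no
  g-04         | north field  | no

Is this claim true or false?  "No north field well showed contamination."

True

'No north field well showed contamination' holds iff A ∩ B = ∅ (|A ∩ B| = 0).
A (the restrictor) = {g-20, g-13, g-09, g-24, g-17, g-11, g-06, g-25, g-14, g-23, g-18, g-04}, |A| = 12.
A ∩ B = {}, so |A ∩ B| = 0.
So the statement is true.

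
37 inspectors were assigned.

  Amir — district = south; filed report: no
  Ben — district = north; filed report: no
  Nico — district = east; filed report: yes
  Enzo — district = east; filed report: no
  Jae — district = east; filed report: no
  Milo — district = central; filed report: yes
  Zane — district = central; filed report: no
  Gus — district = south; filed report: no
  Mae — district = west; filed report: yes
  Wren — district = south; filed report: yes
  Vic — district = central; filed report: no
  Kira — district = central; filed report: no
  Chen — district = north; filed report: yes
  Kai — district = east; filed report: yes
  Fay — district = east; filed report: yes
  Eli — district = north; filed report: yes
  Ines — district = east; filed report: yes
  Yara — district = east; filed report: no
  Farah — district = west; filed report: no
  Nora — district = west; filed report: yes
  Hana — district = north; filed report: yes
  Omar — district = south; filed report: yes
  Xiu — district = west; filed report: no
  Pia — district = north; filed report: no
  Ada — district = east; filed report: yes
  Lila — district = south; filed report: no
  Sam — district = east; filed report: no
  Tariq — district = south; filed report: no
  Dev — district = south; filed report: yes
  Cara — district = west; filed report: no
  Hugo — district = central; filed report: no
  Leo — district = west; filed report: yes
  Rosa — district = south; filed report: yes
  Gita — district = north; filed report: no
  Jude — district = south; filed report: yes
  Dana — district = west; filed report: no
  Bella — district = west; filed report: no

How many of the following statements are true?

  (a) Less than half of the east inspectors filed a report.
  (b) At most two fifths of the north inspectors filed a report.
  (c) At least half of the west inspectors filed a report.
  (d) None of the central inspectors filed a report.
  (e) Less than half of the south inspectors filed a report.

0

(a) east: |A| = 9, |A ∩ B| = 5; needs |A ∩ B| < |A ∖ B| — false.
(b) north: |A| = 6, |A ∩ B| = 3; needs |A ∩ B| / |A| ≤ 2/5 — false.
(c) west: |A| = 8, |A ∩ B| = 3; needs |A ∩ B| ≥ |A ∖ B| — false.
(d) central: |A| = 5, |A ∩ B| = 1; needs A ∩ B = ∅ (|A ∩ B| = 0) — false.
(e) south: |A| = 9, |A ∩ B| = 5; needs |A ∩ B| < |A ∖ B| — false.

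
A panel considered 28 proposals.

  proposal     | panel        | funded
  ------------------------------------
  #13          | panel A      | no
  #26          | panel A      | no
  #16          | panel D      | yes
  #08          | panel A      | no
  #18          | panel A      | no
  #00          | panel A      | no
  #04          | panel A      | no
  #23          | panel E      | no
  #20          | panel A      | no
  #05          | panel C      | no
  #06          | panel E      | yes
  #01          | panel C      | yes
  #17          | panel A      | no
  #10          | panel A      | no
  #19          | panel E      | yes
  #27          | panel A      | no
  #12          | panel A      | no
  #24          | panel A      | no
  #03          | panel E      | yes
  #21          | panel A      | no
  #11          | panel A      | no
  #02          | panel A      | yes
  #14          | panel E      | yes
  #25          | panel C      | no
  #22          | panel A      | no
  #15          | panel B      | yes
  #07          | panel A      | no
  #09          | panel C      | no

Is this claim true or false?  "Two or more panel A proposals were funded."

'Two or more panel A proposals were funded' holds iff |A ∩ B| ≥ 2.
|A| = 17, |A ∩ B| = 1, |A ∖ B| = 16.
|A ∩ B| = 1, so the statement is false.

False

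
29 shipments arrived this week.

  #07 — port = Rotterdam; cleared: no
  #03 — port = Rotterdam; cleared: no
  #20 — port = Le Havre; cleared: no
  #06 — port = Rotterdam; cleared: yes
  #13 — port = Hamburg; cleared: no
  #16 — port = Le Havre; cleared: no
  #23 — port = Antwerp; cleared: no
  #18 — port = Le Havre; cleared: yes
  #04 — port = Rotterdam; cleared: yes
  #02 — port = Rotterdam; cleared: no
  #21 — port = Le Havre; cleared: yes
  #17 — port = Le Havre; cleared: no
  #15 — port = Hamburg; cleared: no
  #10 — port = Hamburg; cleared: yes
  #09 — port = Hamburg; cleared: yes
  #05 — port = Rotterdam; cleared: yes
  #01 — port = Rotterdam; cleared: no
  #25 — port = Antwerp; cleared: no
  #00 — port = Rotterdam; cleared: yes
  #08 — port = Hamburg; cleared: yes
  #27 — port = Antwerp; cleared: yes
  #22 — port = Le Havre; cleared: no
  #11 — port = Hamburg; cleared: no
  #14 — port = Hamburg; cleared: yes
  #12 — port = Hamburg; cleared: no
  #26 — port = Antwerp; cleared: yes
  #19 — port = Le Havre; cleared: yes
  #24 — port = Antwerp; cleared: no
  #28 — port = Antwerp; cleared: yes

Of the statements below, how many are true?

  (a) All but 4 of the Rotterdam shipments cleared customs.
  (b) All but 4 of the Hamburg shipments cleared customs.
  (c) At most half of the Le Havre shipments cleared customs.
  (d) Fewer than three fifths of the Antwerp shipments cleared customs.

4

(a) Rotterdam: |A| = 8, |A ∩ B| = 4; needs |A ∖ B| = 4 — true.
(b) Hamburg: |A| = 8, |A ∩ B| = 4; needs |A ∖ B| = 4 — true.
(c) Le Havre: |A| = 7, |A ∩ B| = 3; needs |A ∩ B| ≤ |A ∖ B| — true.
(d) Antwerp: |A| = 6, |A ∩ B| = 3; needs |A ∩ B| / |A| < 3/5 — true.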